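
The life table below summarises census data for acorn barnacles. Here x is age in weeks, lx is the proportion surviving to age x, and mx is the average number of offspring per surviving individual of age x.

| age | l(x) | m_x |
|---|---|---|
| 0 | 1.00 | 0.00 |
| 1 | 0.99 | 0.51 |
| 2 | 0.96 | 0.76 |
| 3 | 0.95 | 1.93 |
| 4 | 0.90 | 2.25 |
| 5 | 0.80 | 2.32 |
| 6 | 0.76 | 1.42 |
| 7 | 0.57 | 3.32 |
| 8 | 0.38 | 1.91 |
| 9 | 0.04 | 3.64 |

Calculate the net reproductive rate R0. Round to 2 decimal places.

10.79

lx·mx by age: 0, 0.5049, 0.7296, 1.8335, 2.025, 1.856, 1.0792, 1.8924, 0.7258, 0.1456
R0 = Σ lx·mx = 10.792 → 10.79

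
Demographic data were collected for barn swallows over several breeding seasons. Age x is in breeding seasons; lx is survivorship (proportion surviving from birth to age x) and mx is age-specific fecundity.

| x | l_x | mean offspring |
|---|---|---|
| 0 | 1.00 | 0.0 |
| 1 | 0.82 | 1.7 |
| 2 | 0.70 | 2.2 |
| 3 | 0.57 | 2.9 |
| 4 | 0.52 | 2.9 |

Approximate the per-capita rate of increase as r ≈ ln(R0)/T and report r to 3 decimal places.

R0 = Σ lx·mx = 0 + 1.394 + 1.54 + 1.653 + 1.508 = 6.095
Σ x·lx·mx = 15.465; T = 15.465/6.095 = 2.53733…
r ≈ ln(R0)/T = ln(6.095)/2.53733… = 0.71235… → 0.712

0.712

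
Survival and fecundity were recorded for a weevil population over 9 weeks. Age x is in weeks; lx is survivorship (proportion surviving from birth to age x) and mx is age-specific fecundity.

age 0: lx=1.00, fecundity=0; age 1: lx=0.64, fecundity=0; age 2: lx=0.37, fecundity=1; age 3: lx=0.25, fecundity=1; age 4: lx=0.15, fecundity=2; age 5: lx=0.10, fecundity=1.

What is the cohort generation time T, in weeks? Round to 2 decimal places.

lx·mx: 0, 0, 0.37, 0.25, 0.3, 0.1 → R0 = 1.02
x·lx·mx: 0, 0, 0.74, 0.75, 1.2, 0.5 → Σ = 3.19
T = 3.19 / 1.02 = 3.127451… → 3.13

3.13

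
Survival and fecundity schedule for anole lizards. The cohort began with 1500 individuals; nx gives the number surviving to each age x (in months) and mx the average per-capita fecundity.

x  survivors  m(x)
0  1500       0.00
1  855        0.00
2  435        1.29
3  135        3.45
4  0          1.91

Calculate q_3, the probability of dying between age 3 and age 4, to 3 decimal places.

lx = nx/n0 = nx/1500: 1, 0.57, 0.29, 0.09, 0
q_3 = (l_3 − l_4) / l_3 = (0.09 − 0) / 0.09
     = 0.09 / 0.09 = 1 → 1.000

1.000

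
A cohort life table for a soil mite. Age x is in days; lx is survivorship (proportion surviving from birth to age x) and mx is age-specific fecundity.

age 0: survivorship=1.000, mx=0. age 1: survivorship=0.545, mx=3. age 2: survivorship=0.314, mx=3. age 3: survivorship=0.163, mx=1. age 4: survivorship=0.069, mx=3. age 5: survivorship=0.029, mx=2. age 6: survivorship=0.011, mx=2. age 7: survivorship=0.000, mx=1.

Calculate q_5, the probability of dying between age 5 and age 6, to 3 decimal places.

0.621

q_5 = (l_5 − l_6) / l_5 = (0.029 − 0.011) / 0.029
     = 0.018 / 0.029 = 0.62069… → 0.621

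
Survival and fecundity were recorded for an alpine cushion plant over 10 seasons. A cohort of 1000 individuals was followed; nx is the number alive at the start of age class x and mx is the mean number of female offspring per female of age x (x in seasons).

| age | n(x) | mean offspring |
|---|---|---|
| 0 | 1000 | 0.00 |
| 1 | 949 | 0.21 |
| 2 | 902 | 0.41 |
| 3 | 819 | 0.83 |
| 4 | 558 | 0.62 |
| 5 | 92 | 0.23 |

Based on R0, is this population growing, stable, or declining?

growing

lx = nx/n0 = nx/1000: 1, 0.949, 0.902, 0.819, 0.558, 0.092
R0 = Σ lx·mx = 0 + 0.19929 + 0.36982 + 0.67977 + 0.34596 + 0.02116 = 1.616
R0 > 1, so the population is growing.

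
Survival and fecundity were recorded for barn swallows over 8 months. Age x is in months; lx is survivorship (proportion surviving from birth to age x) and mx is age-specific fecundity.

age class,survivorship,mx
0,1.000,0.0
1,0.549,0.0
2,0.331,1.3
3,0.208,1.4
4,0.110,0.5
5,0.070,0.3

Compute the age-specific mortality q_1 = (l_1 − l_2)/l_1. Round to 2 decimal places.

0.40

q_1 = (l_1 − l_2) / l_1 = (0.549 − 0.331) / 0.549
     = 0.218 / 0.549 = 0.397086… → 0.40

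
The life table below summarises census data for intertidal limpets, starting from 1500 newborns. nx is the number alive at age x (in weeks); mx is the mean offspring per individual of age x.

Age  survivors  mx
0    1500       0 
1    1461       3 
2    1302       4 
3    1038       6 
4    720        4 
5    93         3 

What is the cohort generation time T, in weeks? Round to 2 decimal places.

2.44

lx = nx/n0 = nx/1500: 1, 0.974, 0.868, 0.692, 0.48, 0.062
lx·mx: 0, 2.922, 3.472, 4.152, 1.92, 0.186 → R0 = 12.652
x·lx·mx: 0, 2.922, 6.944, 12.456, 7.68, 0.93 → Σ = 30.932
T = 30.932 / 12.652 = 2.444831… → 2.44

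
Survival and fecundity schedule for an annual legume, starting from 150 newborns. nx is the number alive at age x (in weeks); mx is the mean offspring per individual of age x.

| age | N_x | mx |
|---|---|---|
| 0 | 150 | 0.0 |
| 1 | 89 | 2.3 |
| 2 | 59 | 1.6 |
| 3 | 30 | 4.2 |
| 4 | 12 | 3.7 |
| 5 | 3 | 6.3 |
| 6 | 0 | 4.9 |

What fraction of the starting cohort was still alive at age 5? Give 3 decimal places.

0.020

l_5 = n_5/n_0 = 3/150 = 0.02 → 0.020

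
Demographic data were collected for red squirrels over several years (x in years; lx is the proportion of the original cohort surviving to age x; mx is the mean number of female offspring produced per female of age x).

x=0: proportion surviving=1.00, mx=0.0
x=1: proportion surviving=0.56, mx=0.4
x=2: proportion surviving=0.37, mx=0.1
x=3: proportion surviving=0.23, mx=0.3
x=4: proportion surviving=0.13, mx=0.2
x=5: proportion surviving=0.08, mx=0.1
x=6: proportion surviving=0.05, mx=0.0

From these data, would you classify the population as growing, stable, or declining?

declining

R0 = Σ lx·mx = 0 + 0.224 + 0.037 + 0.069 + 0.026 + 0.008 + 0 = 0.364
R0 < 1, so the population is declining.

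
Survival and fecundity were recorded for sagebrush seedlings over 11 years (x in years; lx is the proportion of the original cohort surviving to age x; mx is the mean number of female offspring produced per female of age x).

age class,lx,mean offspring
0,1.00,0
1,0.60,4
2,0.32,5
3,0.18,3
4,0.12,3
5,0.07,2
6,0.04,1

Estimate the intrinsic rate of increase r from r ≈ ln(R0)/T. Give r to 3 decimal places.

0.860

R0 = Σ lx·mx = 0 + 2.4 + 1.6 + 0.54 + 0.36 + 0.14 + 0.04 = 5.08
Σ x·lx·mx = 9.6; T = 9.6/5.08 = 1.88976…
r ≈ ln(R0)/T = ln(5.08)/1.88976… = 0.86006… → 0.860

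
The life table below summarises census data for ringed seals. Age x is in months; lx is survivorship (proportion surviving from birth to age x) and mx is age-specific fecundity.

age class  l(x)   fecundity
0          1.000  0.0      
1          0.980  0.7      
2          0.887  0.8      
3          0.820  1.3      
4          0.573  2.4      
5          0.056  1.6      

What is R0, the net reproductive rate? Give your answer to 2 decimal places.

lx·mx by age: 0, 0.686, 0.7096, 1.066, 1.3752, 0.0896
R0 = Σ lx·mx = 3.9264 → 3.93

3.93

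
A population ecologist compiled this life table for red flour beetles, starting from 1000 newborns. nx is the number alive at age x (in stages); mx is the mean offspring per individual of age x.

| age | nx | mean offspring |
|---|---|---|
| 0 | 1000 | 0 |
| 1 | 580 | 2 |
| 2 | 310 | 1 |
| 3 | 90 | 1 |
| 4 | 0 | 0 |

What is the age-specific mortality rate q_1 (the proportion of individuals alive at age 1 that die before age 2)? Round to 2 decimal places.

lx = nx/n0 = nx/1000: 1, 0.58, 0.31, 0.09, 0
q_1 = (l_1 − l_2) / l_1 = (0.58 − 0.31) / 0.58
     = 0.27 / 0.58 = 0.465517… → 0.47

0.47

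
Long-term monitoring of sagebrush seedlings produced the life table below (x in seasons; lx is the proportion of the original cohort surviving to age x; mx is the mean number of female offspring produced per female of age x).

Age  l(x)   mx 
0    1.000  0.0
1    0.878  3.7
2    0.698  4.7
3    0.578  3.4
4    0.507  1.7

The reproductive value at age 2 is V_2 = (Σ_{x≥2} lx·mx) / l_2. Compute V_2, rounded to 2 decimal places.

lx·mx for x ≥ 2: 3.2806, 1.9652, 0.8619 → sum = 6.1077
V_2 = 6.1077 / l_2 = 6.1077 / 0.698 = 8.750287… → 8.75

8.75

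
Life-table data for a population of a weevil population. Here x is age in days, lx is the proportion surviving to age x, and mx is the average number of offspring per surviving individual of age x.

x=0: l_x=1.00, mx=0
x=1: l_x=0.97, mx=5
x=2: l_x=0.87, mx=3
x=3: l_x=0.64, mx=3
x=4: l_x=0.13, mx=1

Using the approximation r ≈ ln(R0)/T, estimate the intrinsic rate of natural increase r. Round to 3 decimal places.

R0 = Σ lx·mx = 0 + 4.85 + 2.61 + 1.92 + 0.13 = 9.51
Σ x·lx·mx = 16.35; T = 16.35/9.51 = 1.71924…
r ≈ ln(R0)/T = ln(9.51)/1.71924… = 1.31008… → 1.310

1.310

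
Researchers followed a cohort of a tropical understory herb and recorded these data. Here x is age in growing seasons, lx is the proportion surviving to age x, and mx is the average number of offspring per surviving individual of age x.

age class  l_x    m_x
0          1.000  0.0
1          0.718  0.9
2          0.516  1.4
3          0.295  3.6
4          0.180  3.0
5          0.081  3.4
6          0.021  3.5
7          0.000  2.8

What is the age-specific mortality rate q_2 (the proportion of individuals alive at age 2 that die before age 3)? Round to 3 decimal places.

0.428

q_2 = (l_2 − l_3) / l_2 = (0.516 − 0.295) / 0.516
     = 0.221 / 0.516 = 0.428295… → 0.428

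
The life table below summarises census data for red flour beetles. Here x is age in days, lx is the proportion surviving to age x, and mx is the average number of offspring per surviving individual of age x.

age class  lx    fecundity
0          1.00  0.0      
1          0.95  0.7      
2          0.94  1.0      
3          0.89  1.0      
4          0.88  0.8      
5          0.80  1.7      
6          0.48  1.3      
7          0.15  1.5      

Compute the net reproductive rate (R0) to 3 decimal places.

5.408

lx·mx by age: 0, 0.665, 0.94, 0.89, 0.704, 1.36, 0.624, 0.225
R0 = Σ lx·mx = 5.408 → 5.408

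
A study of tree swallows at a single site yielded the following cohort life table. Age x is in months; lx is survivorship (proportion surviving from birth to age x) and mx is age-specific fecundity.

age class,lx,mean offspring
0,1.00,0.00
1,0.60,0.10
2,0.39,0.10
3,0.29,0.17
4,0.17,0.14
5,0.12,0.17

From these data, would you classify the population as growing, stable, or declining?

declining

R0 = Σ lx·mx = 0 + 0.06 + 0.039 + 0.0493 + 0.0238 + 0.0204 = 0.1925
R0 < 1, so the population is declining.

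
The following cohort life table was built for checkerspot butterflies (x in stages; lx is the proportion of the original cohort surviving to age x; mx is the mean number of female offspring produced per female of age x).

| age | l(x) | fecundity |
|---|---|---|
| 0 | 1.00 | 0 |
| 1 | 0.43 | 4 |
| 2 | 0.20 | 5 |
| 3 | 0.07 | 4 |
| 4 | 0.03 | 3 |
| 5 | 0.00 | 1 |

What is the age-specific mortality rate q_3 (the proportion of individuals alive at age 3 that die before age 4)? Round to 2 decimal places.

0.57

q_3 = (l_3 − l_4) / l_3 = (0.07 − 0.03) / 0.07
     = 0.04 / 0.07 = 0.571429… → 0.57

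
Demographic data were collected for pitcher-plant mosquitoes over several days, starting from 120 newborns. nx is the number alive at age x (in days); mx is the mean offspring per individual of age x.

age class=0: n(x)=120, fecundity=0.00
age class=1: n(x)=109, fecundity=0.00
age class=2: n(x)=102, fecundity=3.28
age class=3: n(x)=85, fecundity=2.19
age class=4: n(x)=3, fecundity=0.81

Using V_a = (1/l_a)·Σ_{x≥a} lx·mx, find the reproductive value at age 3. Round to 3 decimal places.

2.219

lx = nx/n0 = nx/120: 1, 0.90833…, 0.85, 0.70833…, 0.025
lx·mx for x ≥ 3: 1.55125…, 0.02025 → sum = 1.5715…
V_3 = 1.5715… / l_3 = 1.5715… / 0.708333… = 2.218588… → 2.219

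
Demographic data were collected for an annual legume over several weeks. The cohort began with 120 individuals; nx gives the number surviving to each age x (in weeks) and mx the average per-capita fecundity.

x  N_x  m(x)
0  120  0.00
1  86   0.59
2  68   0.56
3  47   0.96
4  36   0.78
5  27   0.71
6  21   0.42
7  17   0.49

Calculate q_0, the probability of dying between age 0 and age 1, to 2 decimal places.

0.28

lx = nx/n0 = nx/120: 1, 0.71667…, 0.56667…, 0.39167…, 0.3, 0.225, 0.175, 0.14167…
q_0 = (l_0 − l_1) / l_0 = (1 − 0.716667…) / 1
     = 0.283333… / 1 = 0.283333… → 0.28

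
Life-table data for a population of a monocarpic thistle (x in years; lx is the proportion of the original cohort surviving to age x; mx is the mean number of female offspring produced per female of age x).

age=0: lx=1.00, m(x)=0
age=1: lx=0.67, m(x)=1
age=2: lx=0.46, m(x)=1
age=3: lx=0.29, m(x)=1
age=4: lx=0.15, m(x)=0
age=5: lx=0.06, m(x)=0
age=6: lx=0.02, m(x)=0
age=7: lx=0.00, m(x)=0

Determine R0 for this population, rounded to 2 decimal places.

1.42

lx·mx by age: 0, 0.67, 0.46, 0.29, 0, 0, 0, 0
R0 = Σ lx·mx = 1.42 → 1.42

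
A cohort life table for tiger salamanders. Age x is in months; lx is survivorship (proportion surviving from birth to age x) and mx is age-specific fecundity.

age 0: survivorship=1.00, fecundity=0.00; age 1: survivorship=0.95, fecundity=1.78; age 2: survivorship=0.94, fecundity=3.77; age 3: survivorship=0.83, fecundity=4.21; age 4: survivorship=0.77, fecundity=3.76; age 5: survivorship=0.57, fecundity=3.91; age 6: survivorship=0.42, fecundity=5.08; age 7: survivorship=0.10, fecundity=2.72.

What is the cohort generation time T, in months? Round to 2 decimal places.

3.49

lx·mx: 0, 1.691, 3.5438, 3.4943, 2.8952, 2.2287, 2.1336, 0.272 → R0 = 16.2586
x·lx·mx: 0, 1.691, 7.0876, 10.4829, 11.5808, 11.1435, 12.8016, 1.904 → Σ = 56.6914
T = 56.6914 / 16.2586 = 3.486856… → 3.49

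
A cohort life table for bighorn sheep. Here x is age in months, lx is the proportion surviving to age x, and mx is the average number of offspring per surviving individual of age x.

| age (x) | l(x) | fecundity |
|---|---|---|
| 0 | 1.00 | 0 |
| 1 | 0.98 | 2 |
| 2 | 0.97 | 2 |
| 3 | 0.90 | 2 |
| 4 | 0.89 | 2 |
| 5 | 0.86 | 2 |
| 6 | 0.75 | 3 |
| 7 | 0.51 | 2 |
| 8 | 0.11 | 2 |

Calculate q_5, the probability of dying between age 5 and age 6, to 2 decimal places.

0.13

q_5 = (l_5 − l_6) / l_5 = (0.86 − 0.75) / 0.86
     = 0.11 / 0.86 = 0.127907… → 0.13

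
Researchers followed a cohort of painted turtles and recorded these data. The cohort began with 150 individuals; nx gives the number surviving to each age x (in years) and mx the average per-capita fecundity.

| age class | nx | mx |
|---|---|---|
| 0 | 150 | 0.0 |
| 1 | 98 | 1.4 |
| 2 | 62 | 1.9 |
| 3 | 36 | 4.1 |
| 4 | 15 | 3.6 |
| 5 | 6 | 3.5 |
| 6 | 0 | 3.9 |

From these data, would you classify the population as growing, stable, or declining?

lx = nx/n0 = nx/150: 1, 0.65333…, 0.41333…, 0.24, 0.1, 0.04, 0
R0 = Σ lx·mx = 0 + 0.914667… + 0.785333… + 0.984 + 0.36 + 0.14 + 0 = 3.184…
R0 > 1, so the population is growing.

growing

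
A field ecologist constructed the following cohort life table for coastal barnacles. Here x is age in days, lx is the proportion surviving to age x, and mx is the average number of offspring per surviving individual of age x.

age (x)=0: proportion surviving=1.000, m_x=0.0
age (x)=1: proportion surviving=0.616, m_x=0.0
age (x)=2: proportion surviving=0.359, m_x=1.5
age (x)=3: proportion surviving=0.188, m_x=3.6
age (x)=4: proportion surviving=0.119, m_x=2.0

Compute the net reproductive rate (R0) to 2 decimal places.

lx·mx by age: 0, 0, 0.5385, 0.6768, 0.238
R0 = Σ lx·mx = 1.4533 → 1.45

1.45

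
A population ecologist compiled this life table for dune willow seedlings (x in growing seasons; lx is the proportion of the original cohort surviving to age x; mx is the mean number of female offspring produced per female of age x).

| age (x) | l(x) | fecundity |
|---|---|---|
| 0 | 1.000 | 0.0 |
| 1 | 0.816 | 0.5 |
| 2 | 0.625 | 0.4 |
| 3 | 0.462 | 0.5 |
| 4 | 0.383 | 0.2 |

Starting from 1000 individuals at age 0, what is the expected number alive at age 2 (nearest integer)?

625

Expected survivors = N0 · l_2 = 1000 × 0.625 = 625 → 625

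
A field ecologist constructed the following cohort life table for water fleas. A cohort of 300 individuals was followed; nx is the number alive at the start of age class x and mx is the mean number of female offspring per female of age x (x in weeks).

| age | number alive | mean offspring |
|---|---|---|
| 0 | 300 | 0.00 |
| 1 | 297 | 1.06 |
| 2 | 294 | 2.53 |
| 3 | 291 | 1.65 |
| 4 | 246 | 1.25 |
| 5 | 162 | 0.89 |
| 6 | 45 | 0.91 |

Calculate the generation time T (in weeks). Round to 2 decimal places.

2.68

lx = nx/n0 = nx/300: 1, 0.99, 0.98, 0.97, 0.82, 0.54, 0.15
lx·mx: 0, 1.0494, 2.4794, 1.6005, 1.025, 0.4806, 0.1365 → R0 = 6.7714
x·lx·mx: 0, 1.0494, 4.9588, 4.8015, 4.1, 2.403, 0.819 → Σ = 18.1317
T = 18.1317 / 6.7714 = 2.677689… → 2.68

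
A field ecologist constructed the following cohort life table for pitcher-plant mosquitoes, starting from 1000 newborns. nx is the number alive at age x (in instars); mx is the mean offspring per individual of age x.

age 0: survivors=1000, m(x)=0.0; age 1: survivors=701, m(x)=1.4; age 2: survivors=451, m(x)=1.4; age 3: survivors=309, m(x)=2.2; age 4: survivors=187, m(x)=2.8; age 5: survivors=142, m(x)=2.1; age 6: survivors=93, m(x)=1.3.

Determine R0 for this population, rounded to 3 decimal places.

lx = nx/n0 = nx/1000: 1, 0.701, 0.451, 0.309, 0.187, 0.142, 0.093
lx·mx by age: 0, 0.9814, 0.6314, 0.6798, 0.5236, 0.2982, 0.1209
R0 = Σ lx·mx = 3.2353 → 3.235

3.235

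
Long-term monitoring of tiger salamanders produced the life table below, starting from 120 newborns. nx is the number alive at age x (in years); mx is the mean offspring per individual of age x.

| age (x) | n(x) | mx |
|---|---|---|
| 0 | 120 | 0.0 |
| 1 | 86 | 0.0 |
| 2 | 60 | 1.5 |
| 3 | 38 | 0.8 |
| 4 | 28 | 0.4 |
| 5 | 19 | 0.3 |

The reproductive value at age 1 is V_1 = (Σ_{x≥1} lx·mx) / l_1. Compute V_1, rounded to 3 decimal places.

1.597

lx = nx/n0 = nx/120: 1, 0.71667…, 0.5, 0.31667…, 0.23333…, 0.15833…
lx·mx for x ≥ 1: 0, 0.75, 0.253333…, 0.093333…, 0.0475… → sum = 1.144167…
V_1 = 1.144167… / l_1 = 1.144167… / 0.716667… = 1.596512… → 1.597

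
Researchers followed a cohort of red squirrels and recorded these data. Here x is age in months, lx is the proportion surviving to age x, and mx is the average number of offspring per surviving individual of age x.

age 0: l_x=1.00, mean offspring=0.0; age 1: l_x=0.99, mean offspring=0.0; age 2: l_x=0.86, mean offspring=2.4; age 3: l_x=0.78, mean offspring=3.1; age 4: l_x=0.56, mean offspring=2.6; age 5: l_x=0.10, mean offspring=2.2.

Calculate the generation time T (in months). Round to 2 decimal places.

2.97

lx·mx: 0, 0, 2.064, 2.418, 1.456, 0.22 → R0 = 6.158
x·lx·mx: 0, 0, 4.128, 7.254, 5.824, 1.1 → Σ = 18.306
T = 18.306 / 6.158 = 2.972718… → 2.97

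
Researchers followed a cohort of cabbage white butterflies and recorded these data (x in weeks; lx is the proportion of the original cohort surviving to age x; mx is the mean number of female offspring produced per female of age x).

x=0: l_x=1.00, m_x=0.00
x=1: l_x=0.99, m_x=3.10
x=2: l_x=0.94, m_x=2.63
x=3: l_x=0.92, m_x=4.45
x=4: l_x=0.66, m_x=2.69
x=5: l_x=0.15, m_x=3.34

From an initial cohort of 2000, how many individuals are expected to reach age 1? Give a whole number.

1980

Expected survivors = N0 · l_1 = 2000 × 0.99 = 1980 → 1980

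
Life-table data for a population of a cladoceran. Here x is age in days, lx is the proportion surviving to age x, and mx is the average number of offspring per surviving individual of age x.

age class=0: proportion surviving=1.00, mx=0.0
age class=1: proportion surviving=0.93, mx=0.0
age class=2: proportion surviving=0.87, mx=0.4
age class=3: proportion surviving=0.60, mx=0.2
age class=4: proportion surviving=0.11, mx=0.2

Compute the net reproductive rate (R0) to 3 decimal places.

0.490

lx·mx by age: 0, 0, 0.348, 0.12, 0.022
R0 = Σ lx·mx = 0.49 → 0.490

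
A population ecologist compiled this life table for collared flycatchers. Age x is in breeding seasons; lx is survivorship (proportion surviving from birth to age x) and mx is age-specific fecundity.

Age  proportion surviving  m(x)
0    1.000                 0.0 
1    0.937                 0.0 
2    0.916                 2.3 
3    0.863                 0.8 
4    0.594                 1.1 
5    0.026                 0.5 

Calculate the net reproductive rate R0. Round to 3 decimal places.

3.464

lx·mx by age: 0, 0, 2.1068, 0.6904, 0.6534, 0.013
R0 = Σ lx·mx = 3.4636 → 3.464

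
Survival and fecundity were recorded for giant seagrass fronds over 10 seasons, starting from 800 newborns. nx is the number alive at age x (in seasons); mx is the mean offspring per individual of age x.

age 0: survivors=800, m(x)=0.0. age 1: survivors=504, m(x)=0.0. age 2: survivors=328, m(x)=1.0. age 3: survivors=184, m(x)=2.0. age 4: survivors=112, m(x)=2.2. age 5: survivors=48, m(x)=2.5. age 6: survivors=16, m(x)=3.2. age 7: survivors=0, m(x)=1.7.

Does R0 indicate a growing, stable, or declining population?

lx = nx/n0 = nx/800: 1, 0.63, 0.41, 0.23, 0.14, 0.06, 0.02, 0
R0 = Σ lx·mx = 0 + 0 + 0.41 + 0.46 + 0.308 + 0.15 + 0.064 + 0 = 1.392
R0 > 1, so the population is growing.

growing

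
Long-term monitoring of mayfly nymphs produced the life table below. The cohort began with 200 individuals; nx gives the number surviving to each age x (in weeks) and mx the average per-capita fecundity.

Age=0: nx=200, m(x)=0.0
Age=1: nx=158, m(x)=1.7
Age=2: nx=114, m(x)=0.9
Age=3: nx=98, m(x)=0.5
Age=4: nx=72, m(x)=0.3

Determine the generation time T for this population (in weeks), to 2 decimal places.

1.60

lx = nx/n0 = nx/200: 1, 0.79, 0.57, 0.49, 0.36
lx·mx: 0, 1.343, 0.513, 0.245, 0.108 → R0 = 2.209
x·lx·mx: 0, 1.343, 1.026, 0.735, 0.432 → Σ = 3.536
T = 3.536 / 2.209 = 1.600724… → 1.60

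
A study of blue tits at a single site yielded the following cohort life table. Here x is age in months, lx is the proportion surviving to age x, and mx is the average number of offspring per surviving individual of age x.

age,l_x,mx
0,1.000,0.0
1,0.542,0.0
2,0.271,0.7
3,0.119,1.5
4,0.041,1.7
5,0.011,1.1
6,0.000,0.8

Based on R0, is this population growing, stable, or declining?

R0 = Σ lx·mx = 0 + 0 + 0.1897 + 0.1785 + 0.0697 + 0.0121 + 0 = 0.45
R0 < 1, so the population is declining.

declining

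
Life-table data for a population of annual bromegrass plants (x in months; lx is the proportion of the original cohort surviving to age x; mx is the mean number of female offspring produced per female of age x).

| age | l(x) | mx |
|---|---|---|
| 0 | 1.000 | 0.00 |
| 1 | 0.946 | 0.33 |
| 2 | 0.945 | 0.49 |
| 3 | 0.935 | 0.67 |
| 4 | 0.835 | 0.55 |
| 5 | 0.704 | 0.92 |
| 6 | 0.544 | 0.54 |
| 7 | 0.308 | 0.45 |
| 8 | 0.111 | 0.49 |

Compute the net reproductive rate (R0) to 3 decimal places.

2.995

lx·mx by age: 0, 0.31218, 0.46305, 0.62645, 0.45925, 0.64768, 0.29376, 0.1386, 0.05439
R0 = Σ lx·mx = 2.99536 → 2.995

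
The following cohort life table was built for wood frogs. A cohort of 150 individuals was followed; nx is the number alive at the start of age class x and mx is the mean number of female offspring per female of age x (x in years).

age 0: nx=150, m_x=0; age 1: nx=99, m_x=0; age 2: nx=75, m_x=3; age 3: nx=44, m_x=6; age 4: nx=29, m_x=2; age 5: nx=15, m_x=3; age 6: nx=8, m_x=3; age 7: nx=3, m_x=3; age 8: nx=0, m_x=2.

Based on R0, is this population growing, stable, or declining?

growing

lx = nx/n0 = nx/150: 1, 0.66, 0.5, 0.29333…, 0.19333…, 0.1, 0.05333…, 0.02, 0
R0 = Σ lx·mx = 0 + 0 + 1.5 + 1.76… + 0.386667… + 0.3 + 0.16… + 0.06 + 0 = 4.166667…
R0 > 1, so the population is growing.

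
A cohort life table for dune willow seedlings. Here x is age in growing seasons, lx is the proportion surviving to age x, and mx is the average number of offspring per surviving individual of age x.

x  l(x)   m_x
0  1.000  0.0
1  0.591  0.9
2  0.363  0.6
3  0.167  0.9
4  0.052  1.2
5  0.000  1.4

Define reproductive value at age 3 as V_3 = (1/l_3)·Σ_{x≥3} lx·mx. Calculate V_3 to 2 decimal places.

lx·mx for x ≥ 3: 0.1503, 0.0624, 0 → sum = 0.2127
V_3 = 0.2127 / l_3 = 0.2127 / 0.167 = 1.273653… → 1.27

1.27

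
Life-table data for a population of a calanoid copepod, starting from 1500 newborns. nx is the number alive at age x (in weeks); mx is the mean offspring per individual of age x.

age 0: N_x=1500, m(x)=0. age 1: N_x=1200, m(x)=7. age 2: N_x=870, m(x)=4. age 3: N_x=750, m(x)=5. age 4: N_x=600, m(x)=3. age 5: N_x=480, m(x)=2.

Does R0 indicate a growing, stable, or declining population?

growing

lx = nx/n0 = nx/1500: 1, 0.8, 0.58, 0.5, 0.4, 0.32
R0 = Σ lx·mx = 0 + 5.6 + 2.32 + 2.5 + 1.2 + 0.64 = 12.26
R0 > 1, so the population is growing.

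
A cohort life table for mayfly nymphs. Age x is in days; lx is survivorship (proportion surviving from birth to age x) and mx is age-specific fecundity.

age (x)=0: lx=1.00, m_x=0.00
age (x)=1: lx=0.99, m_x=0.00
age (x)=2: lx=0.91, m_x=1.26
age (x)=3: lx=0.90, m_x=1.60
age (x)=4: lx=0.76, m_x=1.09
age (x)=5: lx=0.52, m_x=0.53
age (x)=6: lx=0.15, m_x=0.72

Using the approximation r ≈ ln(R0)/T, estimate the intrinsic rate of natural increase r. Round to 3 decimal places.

0.424

R0 = Σ lx·mx = 0 + 0 + 1.1466 + 1.44 + 0.8284 + 0.2756 + 0.108 = 3.7986
Σ x·lx·mx = 11.9528; T = 11.9528/3.7986 = 3.14663…
r ≈ ln(R0)/T = ln(3.7986)/3.14663… = 0.42415… → 0.424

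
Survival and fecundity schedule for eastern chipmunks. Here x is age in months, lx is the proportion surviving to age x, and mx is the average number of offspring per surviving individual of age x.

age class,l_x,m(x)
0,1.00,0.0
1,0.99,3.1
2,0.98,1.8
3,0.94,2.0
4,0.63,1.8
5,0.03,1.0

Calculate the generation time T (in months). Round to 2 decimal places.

lx·mx: 0, 3.069, 1.764, 1.88, 1.134, 0.03 → R0 = 7.877
x·lx·mx: 0, 3.069, 3.528, 5.64, 4.536, 0.15 → Σ = 16.923
T = 16.923 / 7.877 = 2.148407… → 2.15

2.15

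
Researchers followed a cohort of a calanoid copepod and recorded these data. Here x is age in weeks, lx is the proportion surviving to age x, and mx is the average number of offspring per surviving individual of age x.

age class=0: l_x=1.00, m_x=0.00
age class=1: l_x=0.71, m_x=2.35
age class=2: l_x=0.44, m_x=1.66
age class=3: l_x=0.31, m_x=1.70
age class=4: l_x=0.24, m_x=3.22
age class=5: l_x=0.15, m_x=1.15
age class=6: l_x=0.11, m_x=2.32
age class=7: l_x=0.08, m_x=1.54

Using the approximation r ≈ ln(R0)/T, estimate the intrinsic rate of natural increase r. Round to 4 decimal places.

0.5560

R0 = Σ lx·mx = 0 + 1.6685 + 0.7304 + 0.527 + 0.7728 + 0.1725 + 0.2552 + 0.1232 = 4.2496
Σ x·lx·mx = 11.0576; T = 11.0576/4.2496 = 2.60203…
r ≈ ln(R0)/T = ln(4.2496)/2.60203… = 0.556036… → 0.5560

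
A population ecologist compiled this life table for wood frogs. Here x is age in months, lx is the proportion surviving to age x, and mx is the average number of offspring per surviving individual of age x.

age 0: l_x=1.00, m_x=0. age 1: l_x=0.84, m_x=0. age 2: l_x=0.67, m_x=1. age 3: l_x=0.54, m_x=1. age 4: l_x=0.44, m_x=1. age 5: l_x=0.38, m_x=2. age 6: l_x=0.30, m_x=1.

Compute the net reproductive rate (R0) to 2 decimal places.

lx·mx by age: 0, 0, 0.67, 0.54, 0.44, 0.76, 0.3
R0 = Σ lx·mx = 2.71 → 2.71

2.71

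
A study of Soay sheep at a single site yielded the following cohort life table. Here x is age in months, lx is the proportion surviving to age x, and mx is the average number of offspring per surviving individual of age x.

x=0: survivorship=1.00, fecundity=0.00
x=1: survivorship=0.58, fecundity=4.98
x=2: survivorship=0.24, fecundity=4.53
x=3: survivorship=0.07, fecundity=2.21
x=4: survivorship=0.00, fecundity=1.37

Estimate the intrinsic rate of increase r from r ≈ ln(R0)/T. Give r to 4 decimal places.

1.0599

R0 = Σ lx·mx = 0 + 2.8884 + 1.0872 + 0.1547 + 0 = 4.1303
Σ x·lx·mx = 5.5269; T = 5.5269/4.1303 = 1.33814…
r ≈ ln(R0)/T = ln(4.1303)/1.33814… = 1.059945… → 1.0599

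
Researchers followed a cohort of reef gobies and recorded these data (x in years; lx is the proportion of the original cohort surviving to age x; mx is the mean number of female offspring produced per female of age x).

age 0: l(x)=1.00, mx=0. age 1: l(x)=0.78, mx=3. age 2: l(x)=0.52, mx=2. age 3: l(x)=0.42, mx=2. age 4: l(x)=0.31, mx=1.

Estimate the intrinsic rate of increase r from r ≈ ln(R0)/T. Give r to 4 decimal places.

R0 = Σ lx·mx = 0 + 2.34 + 1.04 + 0.84 + 0.31 = 4.53
Σ x·lx·mx = 8.18; T = 8.18/4.53 = 1.80574…
r ≈ ln(R0)/T = ln(4.53)/1.80574… = 0.836622… → 0.8366

0.8366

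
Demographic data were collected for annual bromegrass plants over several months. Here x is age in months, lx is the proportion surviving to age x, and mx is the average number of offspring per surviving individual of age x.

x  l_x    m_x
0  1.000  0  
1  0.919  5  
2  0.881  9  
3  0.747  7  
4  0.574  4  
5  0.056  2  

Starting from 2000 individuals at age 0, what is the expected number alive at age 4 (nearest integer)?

Expected survivors = N0 · l_4 = 2000 × 0.574 = 1148 → 1148

1148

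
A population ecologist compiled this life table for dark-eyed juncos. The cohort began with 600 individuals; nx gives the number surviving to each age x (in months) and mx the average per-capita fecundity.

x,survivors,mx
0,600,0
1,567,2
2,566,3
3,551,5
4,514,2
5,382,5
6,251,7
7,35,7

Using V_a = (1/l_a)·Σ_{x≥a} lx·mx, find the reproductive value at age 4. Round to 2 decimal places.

9.61

lx = nx/n0 = nx/600: 1, 0.945, 0.94333…, 0.91833…, 0.85667…, 0.63667…, 0.41833…, 0.05833…
lx·mx for x ≥ 4: 1.713333…, 3.183333…, 2.928333…, 0.408333… → sum = 8.233333…
V_4 = 8.233333… / l_4 = 8.233333… / 0.856667… = 9.610895… → 9.61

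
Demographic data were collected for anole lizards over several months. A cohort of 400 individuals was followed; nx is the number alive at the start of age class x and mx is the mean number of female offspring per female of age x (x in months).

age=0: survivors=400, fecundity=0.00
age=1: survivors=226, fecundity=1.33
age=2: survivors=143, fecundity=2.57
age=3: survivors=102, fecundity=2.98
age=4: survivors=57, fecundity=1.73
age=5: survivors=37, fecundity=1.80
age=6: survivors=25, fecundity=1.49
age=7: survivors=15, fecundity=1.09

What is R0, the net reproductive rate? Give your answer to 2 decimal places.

lx = nx/n0 = nx/400: 1, 0.565, 0.3575, 0.255, 0.1425, 0.0925, 0.0625, 0.0375
lx·mx by age: 0, 0.75145, 0.918775, 0.7599, 0.246525, 0.1665, 0.093125, 0.040875
R0 = Σ lx·mx = 2.97715 → 2.98

2.98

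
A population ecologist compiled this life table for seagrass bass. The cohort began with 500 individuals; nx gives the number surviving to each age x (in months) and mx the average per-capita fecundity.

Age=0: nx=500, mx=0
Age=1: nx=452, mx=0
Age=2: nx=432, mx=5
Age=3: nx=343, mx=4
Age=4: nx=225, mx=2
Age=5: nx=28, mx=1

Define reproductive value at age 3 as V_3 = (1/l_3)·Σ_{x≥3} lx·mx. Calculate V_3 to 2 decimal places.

5.39

lx = nx/n0 = nx/500: 1, 0.904, 0.864, 0.686, 0.45, 0.056
lx·mx for x ≥ 3: 2.744, 0.9, 0.056 → sum = 3.7
V_3 = 3.7 / l_3 = 3.7 / 0.686 = 5.393586… → 5.39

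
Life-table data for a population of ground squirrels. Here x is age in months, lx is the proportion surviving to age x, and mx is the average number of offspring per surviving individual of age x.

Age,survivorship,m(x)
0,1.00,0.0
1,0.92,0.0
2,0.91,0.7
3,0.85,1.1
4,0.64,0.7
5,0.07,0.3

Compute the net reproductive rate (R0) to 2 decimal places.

2.04

lx·mx by age: 0, 0, 0.637, 0.935, 0.448, 0.021
R0 = Σ lx·mx = 2.041 → 2.04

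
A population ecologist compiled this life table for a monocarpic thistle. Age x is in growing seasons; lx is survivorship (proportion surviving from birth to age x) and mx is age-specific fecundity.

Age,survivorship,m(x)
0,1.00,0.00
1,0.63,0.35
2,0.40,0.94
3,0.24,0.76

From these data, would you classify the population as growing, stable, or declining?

R0 = Σ lx·mx = 0 + 0.2205 + 0.376 + 0.1824 = 0.7789
R0 < 1, so the population is declining.

declining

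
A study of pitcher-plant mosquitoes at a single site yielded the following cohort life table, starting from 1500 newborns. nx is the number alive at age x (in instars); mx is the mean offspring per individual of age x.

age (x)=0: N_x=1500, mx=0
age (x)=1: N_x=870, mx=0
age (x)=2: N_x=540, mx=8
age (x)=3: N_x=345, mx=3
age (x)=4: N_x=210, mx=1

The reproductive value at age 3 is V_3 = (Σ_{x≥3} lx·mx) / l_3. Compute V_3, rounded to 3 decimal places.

3.609

lx = nx/n0 = nx/1500: 1, 0.58, 0.36, 0.23, 0.14
lx·mx for x ≥ 3: 0.69, 0.14 → sum = 0.83
V_3 = 0.83 / l_3 = 0.83 / 0.23 = 3.608696… → 3.609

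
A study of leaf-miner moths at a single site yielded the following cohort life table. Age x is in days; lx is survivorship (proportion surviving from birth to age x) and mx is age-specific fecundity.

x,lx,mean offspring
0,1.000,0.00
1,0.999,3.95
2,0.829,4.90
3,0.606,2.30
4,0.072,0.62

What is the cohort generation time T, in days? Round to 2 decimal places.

1.74

lx·mx: 0, 3.94605, 4.0621, 1.3938, 0.04464 → R0 = 9.44659
x·lx·mx: 0, 3.94605, 8.1242, 4.1814, 0.17856 → Σ = 16.43021
T = 16.43021 / 9.44659 = 1.739274… → 1.74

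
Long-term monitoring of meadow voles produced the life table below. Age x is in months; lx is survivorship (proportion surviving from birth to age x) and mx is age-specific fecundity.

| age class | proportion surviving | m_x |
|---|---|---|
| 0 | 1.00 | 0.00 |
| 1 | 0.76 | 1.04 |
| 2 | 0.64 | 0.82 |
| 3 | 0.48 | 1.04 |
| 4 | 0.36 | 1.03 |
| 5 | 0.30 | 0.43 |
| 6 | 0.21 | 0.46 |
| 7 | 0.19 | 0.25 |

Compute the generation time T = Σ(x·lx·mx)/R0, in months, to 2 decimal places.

lx·mx: 0, 0.7904, 0.5248, 0.4992, 0.3708, 0.129, 0.0966, 0.0475 → R0 = 2.4583
x·lx·mx: 0, 0.7904, 1.0496, 1.4976, 1.4832, 0.645, 0.5796, 0.3325 → Σ = 6.3779
T = 6.3779 / 2.4583 = 2.594435… → 2.59

2.59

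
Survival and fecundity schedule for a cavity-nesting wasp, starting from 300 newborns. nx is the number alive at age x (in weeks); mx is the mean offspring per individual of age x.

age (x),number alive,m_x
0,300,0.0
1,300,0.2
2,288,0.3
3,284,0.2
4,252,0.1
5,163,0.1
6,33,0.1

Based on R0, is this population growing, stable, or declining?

declining

lx = nx/n0 = nx/300: 1, 1, 0.96, 0.94667…, 0.84, 0.54333…, 0.11
R0 = Σ lx·mx = 0 + 0.2 + 0.288 + 0.189333… + 0.084 + 0.054333… + 0.011 = 0.826667…
R0 < 1, so the population is declining.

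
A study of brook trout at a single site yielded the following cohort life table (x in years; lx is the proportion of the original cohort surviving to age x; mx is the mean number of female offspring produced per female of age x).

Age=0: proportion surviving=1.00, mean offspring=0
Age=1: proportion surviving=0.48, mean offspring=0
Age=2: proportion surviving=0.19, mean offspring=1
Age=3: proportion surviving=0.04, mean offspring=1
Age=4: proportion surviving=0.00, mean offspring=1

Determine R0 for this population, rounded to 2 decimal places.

lx·mx by age: 0, 0, 0.19, 0.04, 0
R0 = Σ lx·mx = 0.23 → 0.23

0.23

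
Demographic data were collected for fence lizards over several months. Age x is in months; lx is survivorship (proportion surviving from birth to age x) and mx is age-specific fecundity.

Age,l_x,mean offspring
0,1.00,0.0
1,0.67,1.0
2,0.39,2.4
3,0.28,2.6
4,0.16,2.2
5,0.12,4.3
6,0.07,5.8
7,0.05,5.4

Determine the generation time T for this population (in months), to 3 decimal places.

3.363

lx·mx: 0, 0.67, 0.936, 0.728, 0.352, 0.516, 0.406, 0.27 → R0 = 3.878
x·lx·mx: 0, 0.67, 1.872, 2.184, 1.408, 2.58, 2.436, 1.89 → Σ = 13.04
T = 13.04 / 3.878 = 3.362558… → 3.363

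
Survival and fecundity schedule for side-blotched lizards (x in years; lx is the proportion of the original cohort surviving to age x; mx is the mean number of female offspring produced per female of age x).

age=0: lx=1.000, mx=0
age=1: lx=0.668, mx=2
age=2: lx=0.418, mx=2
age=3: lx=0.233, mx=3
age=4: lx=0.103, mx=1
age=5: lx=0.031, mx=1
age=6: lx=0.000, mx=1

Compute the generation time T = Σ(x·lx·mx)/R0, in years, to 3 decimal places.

1.888

lx·mx: 0, 1.336, 0.836, 0.699, 0.103, 0.031, 0 → R0 = 3.005
x·lx·mx: 0, 1.336, 1.672, 2.097, 0.412, 0.155, 0 → Σ = 5.672
T = 5.672 / 3.005 = 1.887521… → 1.888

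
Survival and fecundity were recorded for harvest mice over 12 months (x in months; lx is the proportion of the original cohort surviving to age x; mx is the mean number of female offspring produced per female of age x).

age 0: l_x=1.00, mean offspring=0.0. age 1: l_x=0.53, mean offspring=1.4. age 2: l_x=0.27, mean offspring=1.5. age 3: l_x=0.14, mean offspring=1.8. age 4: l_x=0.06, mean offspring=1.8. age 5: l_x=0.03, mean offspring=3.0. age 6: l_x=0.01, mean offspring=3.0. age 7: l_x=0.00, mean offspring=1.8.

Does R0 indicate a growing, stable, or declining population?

growing

R0 = Σ lx·mx = 0 + 0.742 + 0.405 + 0.252 + 0.108 + 0.09 + 0.03 + 0 = 1.627
R0 > 1, so the population is growing.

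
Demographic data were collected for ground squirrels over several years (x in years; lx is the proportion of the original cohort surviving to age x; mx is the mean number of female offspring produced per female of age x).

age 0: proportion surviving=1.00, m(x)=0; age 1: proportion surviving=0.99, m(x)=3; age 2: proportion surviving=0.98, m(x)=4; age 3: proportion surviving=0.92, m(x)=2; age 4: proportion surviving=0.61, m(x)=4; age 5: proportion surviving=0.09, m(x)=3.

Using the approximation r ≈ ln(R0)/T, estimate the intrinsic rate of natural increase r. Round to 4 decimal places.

1.0161

R0 = Σ lx·mx = 0 + 2.97 + 3.92 + 1.84 + 2.44 + 0.27 = 11.44
Σ x·lx·mx = 27.44; T = 27.44/11.44 = 2.3986…
r ≈ ln(R0)/T = ln(11.44)/2.3986… = 1.016057… → 1.0161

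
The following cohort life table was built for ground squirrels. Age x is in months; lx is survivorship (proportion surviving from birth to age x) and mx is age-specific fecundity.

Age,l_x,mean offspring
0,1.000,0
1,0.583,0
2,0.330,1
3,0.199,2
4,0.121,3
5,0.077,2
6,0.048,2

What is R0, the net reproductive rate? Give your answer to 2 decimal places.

1.34

lx·mx by age: 0, 0, 0.33, 0.398, 0.363, 0.154, 0.096
R0 = Σ lx·mx = 1.341 → 1.34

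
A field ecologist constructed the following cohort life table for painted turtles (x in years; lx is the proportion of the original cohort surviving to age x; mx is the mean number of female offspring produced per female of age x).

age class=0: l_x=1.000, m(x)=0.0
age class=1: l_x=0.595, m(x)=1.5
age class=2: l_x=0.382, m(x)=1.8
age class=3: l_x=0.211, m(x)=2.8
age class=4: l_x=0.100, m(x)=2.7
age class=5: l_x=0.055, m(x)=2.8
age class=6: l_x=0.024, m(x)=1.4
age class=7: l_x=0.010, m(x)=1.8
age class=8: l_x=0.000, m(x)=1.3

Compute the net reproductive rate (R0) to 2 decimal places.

2.65

lx·mx by age: 0, 0.8925, 0.6876, 0.5908, 0.27, 0.154, 0.0336, 0.018, 0
R0 = Σ lx·mx = 2.6465 → 2.65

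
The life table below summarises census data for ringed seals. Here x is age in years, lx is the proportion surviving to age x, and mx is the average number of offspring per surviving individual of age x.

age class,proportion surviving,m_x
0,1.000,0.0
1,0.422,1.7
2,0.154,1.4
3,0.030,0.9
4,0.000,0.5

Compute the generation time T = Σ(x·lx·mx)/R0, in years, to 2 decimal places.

1.28

lx·mx: 0, 0.7174, 0.2156, 0.027, 0 → R0 = 0.96
x·lx·mx: 0, 0.7174, 0.4312, 0.081, 0 → Σ = 1.2296
T = 1.2296 / 0.96 = 1.280833… → 1.28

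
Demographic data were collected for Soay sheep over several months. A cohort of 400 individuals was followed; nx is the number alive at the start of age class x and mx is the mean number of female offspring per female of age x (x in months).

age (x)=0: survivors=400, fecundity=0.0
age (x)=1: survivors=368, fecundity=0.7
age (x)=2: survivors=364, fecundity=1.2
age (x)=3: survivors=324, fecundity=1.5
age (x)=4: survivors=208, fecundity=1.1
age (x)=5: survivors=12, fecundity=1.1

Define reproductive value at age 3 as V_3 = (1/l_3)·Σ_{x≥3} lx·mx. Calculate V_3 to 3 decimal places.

2.247

lx = nx/n0 = nx/400: 1, 0.92, 0.91, 0.81, 0.52, 0.03
lx·mx for x ≥ 3: 1.215, 0.572, 0.033 → sum = 1.82
V_3 = 1.82 / l_3 = 1.82 / 0.81 = 2.246914… → 2.247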